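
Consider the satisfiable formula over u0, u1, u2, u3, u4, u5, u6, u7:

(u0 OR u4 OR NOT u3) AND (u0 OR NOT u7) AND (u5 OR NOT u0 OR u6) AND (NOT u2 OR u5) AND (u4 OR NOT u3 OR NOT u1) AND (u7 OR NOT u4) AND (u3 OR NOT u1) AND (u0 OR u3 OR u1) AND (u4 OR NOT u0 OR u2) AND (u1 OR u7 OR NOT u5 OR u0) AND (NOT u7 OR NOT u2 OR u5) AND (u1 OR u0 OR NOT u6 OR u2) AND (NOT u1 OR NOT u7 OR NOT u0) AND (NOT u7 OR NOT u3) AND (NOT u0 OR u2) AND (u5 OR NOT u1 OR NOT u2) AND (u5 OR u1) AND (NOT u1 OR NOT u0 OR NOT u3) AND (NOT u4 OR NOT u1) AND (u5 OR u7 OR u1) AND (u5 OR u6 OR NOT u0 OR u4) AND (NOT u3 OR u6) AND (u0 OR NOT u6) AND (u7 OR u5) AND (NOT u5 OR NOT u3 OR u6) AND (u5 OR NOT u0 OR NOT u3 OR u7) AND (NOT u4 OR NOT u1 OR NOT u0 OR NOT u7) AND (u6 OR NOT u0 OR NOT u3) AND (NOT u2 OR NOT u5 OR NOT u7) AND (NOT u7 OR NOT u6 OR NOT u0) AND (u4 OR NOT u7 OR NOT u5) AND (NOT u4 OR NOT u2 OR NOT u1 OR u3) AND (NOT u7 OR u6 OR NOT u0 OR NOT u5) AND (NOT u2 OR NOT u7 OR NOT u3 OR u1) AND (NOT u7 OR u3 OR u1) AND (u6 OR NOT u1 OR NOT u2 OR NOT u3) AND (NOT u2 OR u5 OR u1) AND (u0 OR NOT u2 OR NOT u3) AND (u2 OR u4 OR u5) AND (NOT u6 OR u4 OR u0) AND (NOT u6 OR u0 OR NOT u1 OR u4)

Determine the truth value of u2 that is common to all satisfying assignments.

True

Suppose u2 = false.
From the singleton clause (NOT u0), u0 = false.
From the singleton clause (NOT u7), u7 = false.
From the singleton clause (NOT u4), u4 = false.
From the singleton clause (NOT u3), u3 = false.
From the singleton clause (NOT u1), u1 = false.
Now (u1) is unsatisfied and unit — conflict.
So every satisfying assignment has u2 = True.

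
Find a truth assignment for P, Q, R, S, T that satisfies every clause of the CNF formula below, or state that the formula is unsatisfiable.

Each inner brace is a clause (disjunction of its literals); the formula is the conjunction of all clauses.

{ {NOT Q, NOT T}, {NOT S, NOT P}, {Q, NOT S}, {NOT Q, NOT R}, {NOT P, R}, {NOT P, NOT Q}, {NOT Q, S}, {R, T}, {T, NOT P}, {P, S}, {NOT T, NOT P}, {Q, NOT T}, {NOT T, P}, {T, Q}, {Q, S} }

UNSATISFIABLE

Suppose Q = false.
The clause (NOT S) is unit, so S = false.
But (S) is also a unit clause — contradiction.
Undo Q and try Q = true.
The clause (NOT T) is unit, so T = false.
The clause (NOT R) is unit, so R = false.
But (R) is also a unit clause — contradiction.
Neither Q = true nor Q = false works.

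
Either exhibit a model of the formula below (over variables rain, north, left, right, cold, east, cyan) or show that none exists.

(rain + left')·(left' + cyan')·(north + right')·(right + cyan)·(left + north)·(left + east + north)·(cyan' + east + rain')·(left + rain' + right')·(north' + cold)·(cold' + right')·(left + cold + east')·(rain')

(rain') alone gives rain = 0.
(left') alone gives left = 0.
(north) alone gives north = 1.
(cold) alone gives cold = 1.
(right') alone gives right = 0.
(cyan) alone gives cyan = 1.
All clauses hold; east can take either value.

rain=0, north=1, left=0, right=0, cold=1, east=0, cyan=1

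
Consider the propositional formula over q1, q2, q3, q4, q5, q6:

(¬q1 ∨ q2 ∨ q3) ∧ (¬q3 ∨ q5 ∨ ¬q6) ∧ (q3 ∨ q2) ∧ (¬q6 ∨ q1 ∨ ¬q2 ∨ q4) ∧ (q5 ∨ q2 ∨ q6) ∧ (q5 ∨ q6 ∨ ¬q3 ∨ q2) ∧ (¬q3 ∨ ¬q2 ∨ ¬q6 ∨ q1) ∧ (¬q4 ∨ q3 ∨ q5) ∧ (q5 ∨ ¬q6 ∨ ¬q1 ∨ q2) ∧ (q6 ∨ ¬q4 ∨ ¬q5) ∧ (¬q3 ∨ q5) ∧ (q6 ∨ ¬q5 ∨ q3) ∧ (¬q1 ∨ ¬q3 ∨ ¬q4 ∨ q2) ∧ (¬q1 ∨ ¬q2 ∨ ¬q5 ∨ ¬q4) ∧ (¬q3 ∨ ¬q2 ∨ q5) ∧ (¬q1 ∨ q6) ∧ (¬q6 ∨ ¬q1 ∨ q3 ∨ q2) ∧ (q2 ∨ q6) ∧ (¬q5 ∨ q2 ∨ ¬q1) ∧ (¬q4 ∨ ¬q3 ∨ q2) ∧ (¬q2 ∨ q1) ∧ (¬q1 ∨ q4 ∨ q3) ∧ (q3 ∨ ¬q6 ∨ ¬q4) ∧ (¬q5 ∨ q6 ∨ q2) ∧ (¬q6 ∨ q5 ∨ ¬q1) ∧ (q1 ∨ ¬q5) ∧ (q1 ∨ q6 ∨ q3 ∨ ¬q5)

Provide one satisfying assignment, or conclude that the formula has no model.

Branch on q3: set q3 = True.
The clause (q5) is unit, so q5 = True.
The clause (q1) is unit, so q1 = True.
The clause (q6) is unit, so q6 = True.
The clause (q2) is unit, so q2 = True.
The clause (¬q4) is unit, so q4 = False.
This assignment satisfies each clause.

q1: True,  q2: True,  q3: True,  q4: False,  q5: True,  q6: True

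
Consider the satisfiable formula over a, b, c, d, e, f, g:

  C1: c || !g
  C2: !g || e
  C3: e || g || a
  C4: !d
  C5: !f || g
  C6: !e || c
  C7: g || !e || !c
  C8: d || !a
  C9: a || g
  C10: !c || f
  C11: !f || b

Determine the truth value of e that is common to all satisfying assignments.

True

Suppose e = false.
The clause (!g) is unit, so g = false.
The clause (a) is unit, so a = true.
The clause (!d) is unit, so d = false.
That conflicts with the unit clause (d).
So every satisfying assignment has e = True.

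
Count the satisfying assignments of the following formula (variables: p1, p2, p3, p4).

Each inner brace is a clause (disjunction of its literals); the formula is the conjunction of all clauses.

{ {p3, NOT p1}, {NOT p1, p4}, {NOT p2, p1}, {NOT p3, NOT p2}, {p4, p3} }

There are 2^4 = 16 truth assignments over (p1, p2, p3, p4).
Check each against the 5 clauses (columns in the order p1, p2, p3, p4):
  F F F F  ✗ fails (p4 OR p3)
  F F F T  ✓ satisfies all
  F F T F  ✓ satisfies all
  F F T T  ✓ satisfies all
  F T F F  ✗ fails (NOT p2 OR p1)
  F T F T  ✗ fails (NOT p2 OR p1)
  F T T F  ✗ fails (NOT p2 OR p1)
  F T T T  ✗ fails (NOT p2 OR p1)
  T F F F  ✗ fails (p3 OR NOT p1)
  T F F T  ✗ fails (p3 OR NOT p1)
  T F T F  ✗ fails (NOT p1 OR p4)
  T F T T  ✓ satisfies all
  T T F F  ✗ fails (p3 OR NOT p1)
  T T F T  ✗ fails (p3 OR NOT p1)
  T T T F  ✗ fails (NOT p1 OR p4)
  T T T T  ✗ fails (NOT p3 OR NOT p2)
4 of the 16 rows are models.

4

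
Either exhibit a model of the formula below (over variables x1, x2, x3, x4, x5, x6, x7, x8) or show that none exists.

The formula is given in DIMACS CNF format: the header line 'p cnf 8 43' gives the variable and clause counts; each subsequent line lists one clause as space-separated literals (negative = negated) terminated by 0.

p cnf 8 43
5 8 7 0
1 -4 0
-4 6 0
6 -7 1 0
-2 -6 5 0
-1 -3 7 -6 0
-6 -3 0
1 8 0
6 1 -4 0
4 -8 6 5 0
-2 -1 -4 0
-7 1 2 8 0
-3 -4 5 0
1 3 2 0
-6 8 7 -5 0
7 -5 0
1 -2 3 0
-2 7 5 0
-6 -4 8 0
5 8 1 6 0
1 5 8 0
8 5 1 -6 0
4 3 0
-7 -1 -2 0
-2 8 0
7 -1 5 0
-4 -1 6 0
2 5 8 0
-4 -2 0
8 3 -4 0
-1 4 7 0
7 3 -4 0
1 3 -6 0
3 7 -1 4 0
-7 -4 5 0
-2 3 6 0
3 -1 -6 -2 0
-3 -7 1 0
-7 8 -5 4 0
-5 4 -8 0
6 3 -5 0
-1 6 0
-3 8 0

Case x1 = True:
The clause (x6) is unit, so x6 = True.
The clause (¬x3) is unit, so x3 = False.
The clause (x4) is unit, so x4 = True.
The clause (¬x2) is unit, so x2 = False.
The clause (x8) is unit, so x8 = True.
The clause (x7) is unit, so x7 = True.
The clause (x5) is unit, so x5 = True.
All clauses are satisfied.

x1 ↦ True,  x2 ↦ False,  x3 ↦ False,  x4 ↦ True,  x5 ↦ True,  x6 ↦ True,  x7 ↦ True,  x8 ↦ True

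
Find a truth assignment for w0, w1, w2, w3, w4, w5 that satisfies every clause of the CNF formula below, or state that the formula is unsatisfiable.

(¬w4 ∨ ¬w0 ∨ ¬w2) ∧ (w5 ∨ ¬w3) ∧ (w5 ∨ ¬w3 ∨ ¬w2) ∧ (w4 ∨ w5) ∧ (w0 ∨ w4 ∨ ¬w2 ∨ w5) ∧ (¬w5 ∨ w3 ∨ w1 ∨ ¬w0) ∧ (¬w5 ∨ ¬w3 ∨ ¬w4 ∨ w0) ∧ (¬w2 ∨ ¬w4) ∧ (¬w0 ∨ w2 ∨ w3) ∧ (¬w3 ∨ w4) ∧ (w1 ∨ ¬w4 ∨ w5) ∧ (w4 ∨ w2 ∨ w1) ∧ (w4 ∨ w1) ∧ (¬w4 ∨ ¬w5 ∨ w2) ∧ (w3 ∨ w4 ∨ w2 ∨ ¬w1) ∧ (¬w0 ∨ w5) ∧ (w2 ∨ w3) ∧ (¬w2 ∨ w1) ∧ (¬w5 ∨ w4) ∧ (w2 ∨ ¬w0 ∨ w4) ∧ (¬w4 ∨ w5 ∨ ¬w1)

Try w5 = True.
The clause (w4) is unit, so w4 = True.
The clause (¬w2) is unit, so w2 = False.
Now (w2) is unsatisfied and unit — conflict.
So w5 must be the other value — set w5 = False.
The clause (¬w3) is unit, so w3 = False.
The clause (w4) is unit, so w4 = True.
The clause (¬w2) is unit, so w2 = False.
Now (w2) is unsatisfied and unit — conflict.
Neither w5 = True nor w5 = False works.

UNSATISFIABLE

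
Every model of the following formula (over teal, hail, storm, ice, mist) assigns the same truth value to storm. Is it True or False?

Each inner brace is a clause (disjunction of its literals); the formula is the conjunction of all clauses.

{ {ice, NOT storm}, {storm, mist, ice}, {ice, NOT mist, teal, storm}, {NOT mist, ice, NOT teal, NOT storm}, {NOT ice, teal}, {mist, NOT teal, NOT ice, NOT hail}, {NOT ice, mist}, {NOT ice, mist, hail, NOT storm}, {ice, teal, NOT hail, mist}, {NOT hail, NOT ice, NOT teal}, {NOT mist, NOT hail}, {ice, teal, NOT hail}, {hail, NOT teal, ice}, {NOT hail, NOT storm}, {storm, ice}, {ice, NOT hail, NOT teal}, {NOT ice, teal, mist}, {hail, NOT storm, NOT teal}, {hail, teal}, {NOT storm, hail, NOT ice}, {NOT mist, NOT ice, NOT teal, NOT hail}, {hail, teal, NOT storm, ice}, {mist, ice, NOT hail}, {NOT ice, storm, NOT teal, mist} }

False

Suppose storm = true.
From the singleton clause (ice), ice = true.
From the singleton clause (teal), teal = true.
From the singleton clause (mist), mist = true.
From the singleton clause (NOT hail), hail = false.
But (hail) is also a unit clause — contradiction.
So every satisfying assignment has storm = False.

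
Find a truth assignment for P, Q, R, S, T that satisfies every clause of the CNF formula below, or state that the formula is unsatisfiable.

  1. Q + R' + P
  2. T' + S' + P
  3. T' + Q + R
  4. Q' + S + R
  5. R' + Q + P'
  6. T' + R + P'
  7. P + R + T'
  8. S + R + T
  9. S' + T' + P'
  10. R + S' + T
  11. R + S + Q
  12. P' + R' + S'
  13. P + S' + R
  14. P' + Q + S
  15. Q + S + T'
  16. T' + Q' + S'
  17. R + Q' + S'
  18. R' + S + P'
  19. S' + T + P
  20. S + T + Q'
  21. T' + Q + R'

Case Q = 1:
Case S = 0:
Unit clause (R) forces R = 1.
Unit clause (P') forces P = 0.
Unit clause (T) forces T = 1.
This assignment satisfies each clause.

P ↦ 0, Q ↦ 1, R ↦ 1, S ↦ 0, T ↦ 1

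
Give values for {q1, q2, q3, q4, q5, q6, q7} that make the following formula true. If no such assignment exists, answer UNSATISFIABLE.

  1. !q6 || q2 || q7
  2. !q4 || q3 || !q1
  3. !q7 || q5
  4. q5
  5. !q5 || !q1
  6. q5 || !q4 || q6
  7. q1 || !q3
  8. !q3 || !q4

q1: false, q2: true, q3: false, q4: true, q5: true, q6: true, q7: false

Unit clause (q5) forces q5 = true.
Unit clause (!q1) forces q1 = false.
Unit clause (!q3) forces q3 = false.
Case q6 = true:
Case q2 = true:
No clause remains; q4, q7 are free.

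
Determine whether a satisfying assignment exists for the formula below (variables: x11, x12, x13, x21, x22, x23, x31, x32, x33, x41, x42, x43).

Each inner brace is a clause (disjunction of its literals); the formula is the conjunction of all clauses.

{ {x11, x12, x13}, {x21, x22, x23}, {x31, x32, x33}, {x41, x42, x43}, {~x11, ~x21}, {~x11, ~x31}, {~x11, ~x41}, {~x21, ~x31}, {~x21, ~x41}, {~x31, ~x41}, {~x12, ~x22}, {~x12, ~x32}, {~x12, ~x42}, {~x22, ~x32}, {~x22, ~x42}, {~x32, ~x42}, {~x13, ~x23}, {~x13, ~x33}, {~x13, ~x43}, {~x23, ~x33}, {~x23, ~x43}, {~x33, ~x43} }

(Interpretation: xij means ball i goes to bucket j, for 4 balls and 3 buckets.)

Unsatisfiable

Case x11 = 0:
Case x12 = 1:
(~x22) alone gives x22 = 0.
(~x32) alone gives x32 = 0.
(~x42) alone gives x42 = 0.
Case x21 = 1:
(~x31) alone gives x31 = 0.
(x33) alone gives x33 = 1.
(~x41) alone gives x41 = 0.
(x43) alone gives x43 = 1.
But (~x43) is also a unit clause — contradiction.
Backtrack on x21: now try x21 = 0.
(x23) alone gives x23 = 1.
(~x13) alone gives x13 = 0.
(~x33) alone gives x33 = 0.
(x31) alone gives x31 = 1.
(~x41) alone gives x41 = 0.
(x43) alone gives x43 = 1.
But (~x43) is also a unit clause — contradiction.
Either choice for x21 ends in contradiction.
Backtrack on x12: now try x12 = 0.
(x13) alone gives x13 = 1.
(~x23) alone gives x23 = 0.
(~x33) alone gives x33 = 0.
(~x43) alone gives x43 = 0.
Case x21 = 1:
(~x31) alone gives x31 = 0.
(x32) alone gives x32 = 1.
(~x41) alone gives x41 = 0.
(x42) alone gives x42 = 1.
But (~x42) is also a unit clause — contradiction.
Backtrack on x21: now try x21 = 0.
(x22) alone gives x22 = 1.
(~x32) alone gives x32 = 0.
(x31) alone gives x31 = 1.
(~x41) alone gives x41 = 0.
(x42) alone gives x42 = 1.
But (~x42) is also a unit clause — contradiction.
Either choice for x21 ends in contradiction.
Either choice for x12 ends in contradiction.
Backtrack on x11: now try x11 = 1.
(~x21) alone gives x21 = 0.
(~x31) alone gives x31 = 0.
(~x41) alone gives x41 = 0.
Case x22 = 1:
(~x12) alone gives x12 = 0.
(~x32) alone gives x32 = 0.
(x33) alone gives x33 = 1.
(~x42) alone gives x42 = 0.
(x43) alone gives x43 = 1.
But (~x43) is also a unit clause — contradiction.
Backtrack on x22: now try x22 = 0.
(x23) alone gives x23 = 1.
(~x13) alone gives x13 = 0.
(~x33) alone gives x33 = 0.
(x32) alone gives x32 = 1.
(~x12) alone gives x12 = 0.
(~x42) alone gives x42 = 0.
(x43) alone gives x43 = 1.
But (~x43) is also a unit clause — contradiction.
Either choice for x22 ends in contradiction.
Either choice for x11 ends in contradiction.
No assignment satisfies every clause.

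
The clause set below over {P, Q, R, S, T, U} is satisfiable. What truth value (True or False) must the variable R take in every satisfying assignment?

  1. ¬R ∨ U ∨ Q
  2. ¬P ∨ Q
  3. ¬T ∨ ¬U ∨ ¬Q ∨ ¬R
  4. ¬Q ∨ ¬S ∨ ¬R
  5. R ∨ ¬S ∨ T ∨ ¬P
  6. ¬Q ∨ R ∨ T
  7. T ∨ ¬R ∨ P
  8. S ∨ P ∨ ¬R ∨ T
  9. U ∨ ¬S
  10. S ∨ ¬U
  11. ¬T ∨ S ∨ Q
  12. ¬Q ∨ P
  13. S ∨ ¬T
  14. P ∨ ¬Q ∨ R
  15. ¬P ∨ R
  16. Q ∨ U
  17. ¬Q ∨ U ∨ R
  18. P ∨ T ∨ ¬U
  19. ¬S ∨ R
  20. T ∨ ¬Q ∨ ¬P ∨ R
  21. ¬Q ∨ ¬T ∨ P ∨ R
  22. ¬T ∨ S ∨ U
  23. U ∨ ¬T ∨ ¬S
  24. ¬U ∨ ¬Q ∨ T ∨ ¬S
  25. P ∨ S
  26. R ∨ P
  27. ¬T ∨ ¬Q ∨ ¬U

Suppose R = False.
From the singleton clause (¬P), P = False.
That conflicts with the unit clause (P).
So every satisfying assignment has R = True.

True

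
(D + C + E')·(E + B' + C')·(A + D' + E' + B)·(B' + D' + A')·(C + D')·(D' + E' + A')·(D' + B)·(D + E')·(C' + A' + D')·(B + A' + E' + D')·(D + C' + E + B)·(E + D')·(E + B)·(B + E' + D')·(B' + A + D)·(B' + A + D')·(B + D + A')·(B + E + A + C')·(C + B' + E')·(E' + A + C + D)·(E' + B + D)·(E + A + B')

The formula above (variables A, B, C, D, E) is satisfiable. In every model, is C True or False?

Suppose C = 1.
Branch on E: set E = 1.
(D) alone gives D = 1.
(A') alone gives A = 0.
(B) alone gives B = 1.
That conflicts with the unit clause (B').
That branch fails; take E = 0 instead.
(B') alone gives B = 0.
That conflicts with the unit clause (B).
Both values of E lead to a conflict.
So every satisfying assignment has C = False.

False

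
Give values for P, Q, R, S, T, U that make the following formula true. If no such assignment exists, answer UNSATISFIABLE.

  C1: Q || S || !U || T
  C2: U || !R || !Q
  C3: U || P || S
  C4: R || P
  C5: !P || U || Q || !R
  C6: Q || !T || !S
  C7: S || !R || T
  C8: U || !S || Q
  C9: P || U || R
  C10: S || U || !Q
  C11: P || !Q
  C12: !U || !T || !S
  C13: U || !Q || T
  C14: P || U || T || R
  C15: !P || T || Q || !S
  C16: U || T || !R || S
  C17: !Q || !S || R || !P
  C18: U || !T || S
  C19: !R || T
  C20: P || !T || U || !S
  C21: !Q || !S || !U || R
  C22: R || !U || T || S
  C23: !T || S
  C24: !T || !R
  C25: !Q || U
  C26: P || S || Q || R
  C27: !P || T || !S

P=true; Q=false; R=false; S=false; T=false; U=false

Suppose R = false.
From the singleton clause (P), P = true.
Suppose Q = false.
Suppose T = false.
From the singleton clause (!S), S = false.
From the singleton clause (!U), U = false.
Every clause now holds.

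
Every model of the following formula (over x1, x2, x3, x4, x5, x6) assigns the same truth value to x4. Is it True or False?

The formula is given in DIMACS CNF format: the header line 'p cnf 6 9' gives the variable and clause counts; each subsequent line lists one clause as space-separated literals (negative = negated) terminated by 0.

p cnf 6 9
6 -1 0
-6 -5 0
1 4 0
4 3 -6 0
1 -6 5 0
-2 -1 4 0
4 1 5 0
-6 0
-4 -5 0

True

Suppose x4 = False.
The clause (x1) is unit, so x1 = True.
The clause (x6) is unit, so x6 = True.
That conflicts with the unit clause (¬x6).
So every satisfying assignment has x4 = True.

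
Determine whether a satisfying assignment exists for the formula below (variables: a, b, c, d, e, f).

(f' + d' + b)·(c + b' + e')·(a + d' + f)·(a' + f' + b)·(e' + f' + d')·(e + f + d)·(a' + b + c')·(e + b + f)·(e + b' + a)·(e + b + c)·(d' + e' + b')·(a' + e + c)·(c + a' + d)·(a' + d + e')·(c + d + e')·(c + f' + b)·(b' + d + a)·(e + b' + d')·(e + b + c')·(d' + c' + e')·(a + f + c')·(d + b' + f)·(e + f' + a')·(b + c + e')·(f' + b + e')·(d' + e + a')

Unsatisfiable

Case f = 0:
Case a = 1:
Case e = 1:
From the singleton clause (d), d = 1.
From the singleton clause (b'), b = 0.
From the singleton clause (c'), c = 0.
Now (c) is unsatisfied and unit — conflict.
Undo e and try e = 0.
From the singleton clause (d), d = 1.
Now (d') is unsatisfied and unit — conflict.
Both values of e lead to a conflict.
Undo a and try a = 0.
From the singleton clause (d'), d = 0.
From the singleton clause (e), e = 1.
From the singleton clause (c), c = 1.
Now (c') is unsatisfied and unit — conflict.
Both values of a lead to a conflict.
Undo f and try f = 1.
Case d = 0:
Case a = 0:
From the singleton clause (b'), b = 0.
From the singleton clause (c), c = 1.
From the singleton clause (e), e = 1.
Now (e') is unsatisfied and unit — conflict.
Undo a and try a = 1.
From the singleton clause (b), b = 1.
From the singleton clause (c), c = 1.
From the singleton clause (e'), e = 0.
Now (e) is unsatisfied and unit — conflict.
Both values of a lead to a conflict.
Undo d and try d = 1.
From the singleton clause (b), b = 1.
From the singleton clause (e'), e = 0.
Now (e) is unsatisfied and unit — conflict.
Both values of d lead to a conflict.
Both values of f lead to a conflict.
No assignment satisfies every clause.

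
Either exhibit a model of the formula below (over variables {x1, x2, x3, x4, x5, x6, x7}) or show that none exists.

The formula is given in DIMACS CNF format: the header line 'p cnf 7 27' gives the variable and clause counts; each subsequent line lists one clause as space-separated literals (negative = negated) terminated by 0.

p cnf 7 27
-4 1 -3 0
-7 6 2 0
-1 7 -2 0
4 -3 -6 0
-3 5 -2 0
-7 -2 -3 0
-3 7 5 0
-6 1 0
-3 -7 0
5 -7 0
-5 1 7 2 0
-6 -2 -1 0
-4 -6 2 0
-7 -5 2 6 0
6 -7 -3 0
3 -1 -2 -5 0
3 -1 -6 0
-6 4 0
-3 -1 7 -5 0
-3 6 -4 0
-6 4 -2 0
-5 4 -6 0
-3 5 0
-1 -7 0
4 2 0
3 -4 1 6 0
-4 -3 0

Try x6 = False.
Try x7 = False.
Try x1 = True.
Unit clause (¬x2) forces x2 = False.
Unit clause (x4) forces x4 = True.
Unit clause (¬x3) forces x3 = False.
All clauses hold; x5 can take either value.

x1 ↦ True,  x2 ↦ False,  x3 ↦ False,  x4 ↦ True,  x5 ↦ True,  x6 ↦ False,  x7 ↦ False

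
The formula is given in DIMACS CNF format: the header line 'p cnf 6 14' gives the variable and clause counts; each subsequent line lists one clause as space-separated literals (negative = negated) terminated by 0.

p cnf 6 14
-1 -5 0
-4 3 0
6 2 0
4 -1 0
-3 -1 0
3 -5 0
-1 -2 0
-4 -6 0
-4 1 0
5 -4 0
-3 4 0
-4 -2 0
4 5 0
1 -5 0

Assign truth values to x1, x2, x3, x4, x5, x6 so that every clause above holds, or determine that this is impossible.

UNSATISFIABLE

Case x1 = False:
(¬x4) alone gives x4 = False.
(¬x3) alone gives x3 = False.
(¬x5) alone gives x5 = False.
That conflicts with the unit clause (x5).
So x1 must be the other value — set x1 = True.
(¬x5) alone gives x5 = False.
(x4) alone gives x4 = True.
That conflicts with the unit clause (¬x4).
Both values of x1 lead to a conflict.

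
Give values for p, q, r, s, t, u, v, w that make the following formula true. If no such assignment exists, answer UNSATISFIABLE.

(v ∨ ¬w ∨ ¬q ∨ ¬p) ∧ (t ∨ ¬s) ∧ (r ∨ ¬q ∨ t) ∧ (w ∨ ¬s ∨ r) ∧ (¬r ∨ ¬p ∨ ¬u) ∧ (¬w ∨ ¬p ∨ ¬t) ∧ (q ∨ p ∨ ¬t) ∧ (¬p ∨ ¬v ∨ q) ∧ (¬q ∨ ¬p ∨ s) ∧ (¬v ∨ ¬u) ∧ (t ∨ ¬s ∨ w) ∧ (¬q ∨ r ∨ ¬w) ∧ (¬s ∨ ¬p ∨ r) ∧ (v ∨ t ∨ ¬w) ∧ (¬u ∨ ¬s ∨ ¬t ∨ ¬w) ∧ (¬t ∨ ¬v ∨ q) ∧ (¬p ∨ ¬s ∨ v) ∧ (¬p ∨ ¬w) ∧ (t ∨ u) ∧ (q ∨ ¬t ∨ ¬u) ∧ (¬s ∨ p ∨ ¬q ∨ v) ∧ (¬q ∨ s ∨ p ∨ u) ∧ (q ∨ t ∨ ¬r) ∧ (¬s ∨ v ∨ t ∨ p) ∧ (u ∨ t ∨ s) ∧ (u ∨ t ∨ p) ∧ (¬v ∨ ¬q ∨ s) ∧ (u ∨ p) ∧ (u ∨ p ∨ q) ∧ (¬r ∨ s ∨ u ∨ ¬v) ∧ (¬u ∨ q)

Case t = True:
Case w = True:
The clause (¬p) is unit, so p = False.
The clause (q) is unit, so q = True.
The clause (r) is unit, so r = True.
The clause (u) is unit, so u = True.
The clause (¬v) is unit, so v = False.
The clause (¬s) is unit, so s = False.
Every clause now holds.

p ↦ False,  q ↦ True,  r ↦ True,  s ↦ False,  t ↦ True,  u ↦ True,  v ↦ False,  w ↦ True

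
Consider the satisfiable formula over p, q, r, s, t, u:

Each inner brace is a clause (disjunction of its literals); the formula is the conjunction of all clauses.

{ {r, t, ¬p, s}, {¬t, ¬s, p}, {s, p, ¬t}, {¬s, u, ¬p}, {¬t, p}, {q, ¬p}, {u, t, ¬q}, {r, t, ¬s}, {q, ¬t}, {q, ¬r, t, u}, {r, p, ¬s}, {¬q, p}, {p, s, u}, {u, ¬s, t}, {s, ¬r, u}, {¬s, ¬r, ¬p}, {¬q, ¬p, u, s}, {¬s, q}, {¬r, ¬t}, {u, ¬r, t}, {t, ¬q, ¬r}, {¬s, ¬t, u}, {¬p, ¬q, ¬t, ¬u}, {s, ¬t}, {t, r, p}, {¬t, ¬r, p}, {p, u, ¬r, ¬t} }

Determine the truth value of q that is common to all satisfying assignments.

False

Suppose q = True.
The clause (p) is unit, so p = True.
Branch on s: set s = False.
The clause (u) is unit, so u = True.
The clause (¬t) is unit, so t = False.
The clause (r) is unit, so r = True.
But (¬r) is also a unit clause — contradiction.
Backtrack on s: now try s = True.
The clause (u) is unit, so u = True.
The clause (¬r) is unit, so r = False.
The clause (t) is unit, so t = True.
But (¬t) is also a unit clause — contradiction.
Neither s = True nor s = False works.
So every satisfying assignment has q = False.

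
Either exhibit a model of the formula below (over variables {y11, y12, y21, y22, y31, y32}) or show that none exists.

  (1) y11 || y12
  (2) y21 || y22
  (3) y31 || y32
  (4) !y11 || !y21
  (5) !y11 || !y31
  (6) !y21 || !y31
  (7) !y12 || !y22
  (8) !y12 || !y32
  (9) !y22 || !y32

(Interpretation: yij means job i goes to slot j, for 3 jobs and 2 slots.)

UNSATISFIABLE

Try y11 = true.
The clause (!y21) is unit, so y21 = false.
The clause (y22) is unit, so y22 = true.
The clause (!y31) is unit, so y31 = false.
The clause (y32) is unit, so y32 = true.
But (!y32) is also a unit clause — contradiction.
So y11 must be the other value — set y11 = false.
The clause (y12) is unit, so y12 = true.
The clause (!y22) is unit, so y22 = false.
The clause (y21) is unit, so y21 = true.
The clause (!y31) is unit, so y31 = false.
The clause (y32) is unit, so y32 = true.
But (!y32) is also a unit clause — contradiction.
Both values of y11 lead to a conflict.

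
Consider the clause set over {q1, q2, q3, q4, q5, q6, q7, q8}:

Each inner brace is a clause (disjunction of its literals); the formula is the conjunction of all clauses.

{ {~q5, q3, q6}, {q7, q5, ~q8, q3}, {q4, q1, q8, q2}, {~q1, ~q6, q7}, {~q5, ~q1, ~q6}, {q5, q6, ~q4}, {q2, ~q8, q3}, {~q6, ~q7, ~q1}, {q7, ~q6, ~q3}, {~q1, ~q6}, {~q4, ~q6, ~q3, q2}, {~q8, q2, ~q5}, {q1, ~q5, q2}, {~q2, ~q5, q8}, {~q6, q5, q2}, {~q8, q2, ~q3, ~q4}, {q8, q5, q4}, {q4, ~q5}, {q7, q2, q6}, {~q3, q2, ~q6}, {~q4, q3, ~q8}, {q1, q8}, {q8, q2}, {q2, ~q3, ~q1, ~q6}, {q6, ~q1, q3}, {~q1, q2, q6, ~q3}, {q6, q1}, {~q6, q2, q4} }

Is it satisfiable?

Yes, satisfiable

Suppose q1 = 1.
From the singleton clause (~q6), q6 = 0.
From the singleton clause (q3), q3 = 1.
From the singleton clause (q2), q2 = 1.
Suppose q5 = 0.
From the singleton clause (~q4), q4 = 0.
From the singleton clause (q8), q8 = 1.
No clause remains; q7 is free.
A satisfying assignment: q1: 1,  q2: 1,  q3: 1,  q4: 0,  q5: 0,  q6: 0,  q7: 1,  q8: 1.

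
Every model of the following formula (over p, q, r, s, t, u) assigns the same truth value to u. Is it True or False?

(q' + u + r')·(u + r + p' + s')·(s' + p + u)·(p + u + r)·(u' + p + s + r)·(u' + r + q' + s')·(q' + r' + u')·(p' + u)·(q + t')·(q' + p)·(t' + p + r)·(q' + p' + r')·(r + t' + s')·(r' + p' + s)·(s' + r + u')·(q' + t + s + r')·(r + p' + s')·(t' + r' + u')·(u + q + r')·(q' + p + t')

True

Suppose u = 0.
The clause (p') is unit, so p = 0.
The clause (s') is unit, so s = 0.
The clause (r) is unit, so r = 1.
The clause (q') is unit, so q = 0.
That conflicts with the unit clause (q).
So every satisfying assignment has u = True.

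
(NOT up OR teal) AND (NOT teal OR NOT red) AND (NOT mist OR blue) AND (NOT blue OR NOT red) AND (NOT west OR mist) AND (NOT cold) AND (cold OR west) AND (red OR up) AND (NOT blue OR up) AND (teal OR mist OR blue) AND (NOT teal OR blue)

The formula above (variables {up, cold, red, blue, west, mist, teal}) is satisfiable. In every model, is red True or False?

Suppose red = true.
(NOT teal) alone gives teal = false.
(NOT up) alone gives up = false.
(NOT blue) alone gives blue = false.
(NOT mist) alone gives mist = false.
Now (mist) is unsatisfied and unit — conflict.
So every satisfying assignment has red = False.

False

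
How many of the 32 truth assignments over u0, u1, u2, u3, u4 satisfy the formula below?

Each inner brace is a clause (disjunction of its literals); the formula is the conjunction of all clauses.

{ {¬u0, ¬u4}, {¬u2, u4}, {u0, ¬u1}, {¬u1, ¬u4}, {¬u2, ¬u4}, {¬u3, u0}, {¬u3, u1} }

5

There are 2^5 = 32 truth assignments over (u0, u1, u2, u3, u4).
Split on u4. With u4 = True, the clauses containing u4 are satisfied and ¬u4 drops from the rest; 1 of the 2^4 = 16 assignments to the other variables satisfy what remains.
With u4 = False, by the same count on the reduced clause set, 4 assignments work.
Total: 1 + 4 = 5.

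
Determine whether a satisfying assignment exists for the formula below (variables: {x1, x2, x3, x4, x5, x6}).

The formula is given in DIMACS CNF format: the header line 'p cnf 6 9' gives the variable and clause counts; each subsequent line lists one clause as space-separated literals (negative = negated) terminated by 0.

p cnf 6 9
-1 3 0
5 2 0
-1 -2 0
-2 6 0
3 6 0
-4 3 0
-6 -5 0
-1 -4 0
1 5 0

Satisfiable

Try x1 = True.
From the singleton clause (x3), x3 = True.
From the singleton clause (¬x2), x2 = False.
From the singleton clause (x5), x5 = True.
From the singleton clause (¬x6), x6 = False.
From the singleton clause (¬x4), x4 = False.
Every clause now holds.
A satisfying assignment: x1 ↦ True, x2 ↦ False, x3 ↦ True, x4 ↦ False, x5 ↦ True, x6 ↦ False.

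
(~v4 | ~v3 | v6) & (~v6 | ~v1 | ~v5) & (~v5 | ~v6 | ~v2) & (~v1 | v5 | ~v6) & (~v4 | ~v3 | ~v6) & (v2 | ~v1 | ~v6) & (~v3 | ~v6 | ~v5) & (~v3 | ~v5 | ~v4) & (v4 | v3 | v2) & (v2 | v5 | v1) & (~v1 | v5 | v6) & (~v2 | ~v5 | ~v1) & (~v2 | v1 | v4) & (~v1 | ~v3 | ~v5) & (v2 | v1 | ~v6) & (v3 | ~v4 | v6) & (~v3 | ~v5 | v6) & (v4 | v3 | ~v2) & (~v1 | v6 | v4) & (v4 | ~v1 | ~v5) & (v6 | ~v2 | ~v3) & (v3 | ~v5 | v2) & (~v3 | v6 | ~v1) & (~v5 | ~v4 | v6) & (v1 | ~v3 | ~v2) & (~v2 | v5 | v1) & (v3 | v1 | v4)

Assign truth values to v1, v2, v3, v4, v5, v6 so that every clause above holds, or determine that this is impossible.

Branch on v4: set v4 = 0.
Branch on v3: set v3 = 1.
Branch on v6: set v6 = 0.
(~v5) alone gives v5 = 0.
(~v1) alone gives v1 = 0.
(v2) alone gives v2 = 1.
Now (~v2) is unsatisfied and unit — conflict.
Undo v6 and try v6 = 1.
(~v5) alone gives v5 = 0.
(~v1) alone gives v1 = 0.
(v2) alone gives v2 = 1.
Now (~v2) is unsatisfied and unit — conflict.
Neither v6 = 1 nor v6 = 0 works.
Undo v3 and try v3 = 0.
(v2) alone gives v2 = 1.
Now (~v2) is unsatisfied and unit — conflict.
Neither v3 = 1 nor v3 = 0 works.
Undo v4 and try v4 = 1.
Branch on v3: set v3 = 0.
(v6) alone gives v6 = 1.
Branch on v1: set v1 = 0.
(v2) alone gives v2 = 1.
(~v5) alone gives v5 = 0.
Now (v5) is unsatisfied and unit — conflict.
Undo v1 and try v1 = 1.
(~v5) alone gives v5 = 0.
Now (v5) is unsatisfied and unit — conflict.
Neither v1 = 1 nor v1 = 0 works.
Undo v3 and try v3 = 1.
(v6) alone gives v6 = 1.
Now (~v6) is unsatisfied and unit — conflict.
Neither v3 = 1 nor v3 = 0 works.
Neither v4 = 1 nor v4 = 0 works.

UNSATISFIABLE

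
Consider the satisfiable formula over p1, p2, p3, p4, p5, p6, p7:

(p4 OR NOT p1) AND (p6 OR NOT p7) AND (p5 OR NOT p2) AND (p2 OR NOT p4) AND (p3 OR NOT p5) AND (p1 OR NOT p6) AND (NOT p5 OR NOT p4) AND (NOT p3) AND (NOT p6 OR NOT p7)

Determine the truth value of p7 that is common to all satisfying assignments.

Suppose p7 = true.
From the singleton clause (p6), p6 = true.
But (NOT p6) is also a unit clause — contradiction.
So every satisfying assignment has p7 = False.

False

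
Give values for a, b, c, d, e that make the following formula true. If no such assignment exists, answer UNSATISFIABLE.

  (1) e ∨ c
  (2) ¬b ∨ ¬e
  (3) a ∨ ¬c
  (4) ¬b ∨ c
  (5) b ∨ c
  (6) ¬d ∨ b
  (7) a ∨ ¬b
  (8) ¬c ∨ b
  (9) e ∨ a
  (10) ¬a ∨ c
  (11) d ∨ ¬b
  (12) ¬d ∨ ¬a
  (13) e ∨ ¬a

Case e = True:
The clause (¬b) is unit, so b = False.
The clause (c) is unit, so c = True.
But (¬c) is also a unit clause — contradiction.
Undo e and try e = False.
The clause (c) is unit, so c = True.
The clause (a) is unit, so a = True.
But (¬a) is also a unit clause — contradiction.
Both values of e lead to a conflict.

UNSATISFIABLE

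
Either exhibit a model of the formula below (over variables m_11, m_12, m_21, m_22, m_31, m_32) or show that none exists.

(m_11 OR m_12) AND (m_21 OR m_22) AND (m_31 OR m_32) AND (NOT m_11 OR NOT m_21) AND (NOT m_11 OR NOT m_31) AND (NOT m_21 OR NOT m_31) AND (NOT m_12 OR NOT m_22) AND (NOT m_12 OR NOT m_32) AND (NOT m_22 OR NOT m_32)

Branch on m_11: set m_11 = true.
The clause (NOT m_21) is unit, so m_21 = false.
The clause (m_22) is unit, so m_22 = true.
The clause (NOT m_31) is unit, so m_31 = false.
The clause (m_32) is unit, so m_32 = true.
But (NOT m_32) is also a unit clause — contradiction.
So m_11 must be the other value — set m_11 = false.
The clause (m_12) is unit, so m_12 = true.
The clause (NOT m_22) is unit, so m_22 = false.
The clause (m_21) is unit, so m_21 = true.
The clause (NOT m_31) is unit, so m_31 = false.
The clause (m_32) is unit, so m_32 = true.
But (NOT m_32) is also a unit clause — contradiction.
Either choice for m_11 ends in contradiction.

UNSATISFIABLE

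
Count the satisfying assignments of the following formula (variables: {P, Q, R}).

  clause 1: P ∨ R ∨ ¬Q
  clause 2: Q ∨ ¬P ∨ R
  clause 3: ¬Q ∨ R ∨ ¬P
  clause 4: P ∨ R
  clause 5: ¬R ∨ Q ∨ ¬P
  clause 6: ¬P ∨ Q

3

There are 2^3 = 8 truth assignments over (P, Q, R).
Check each against the 6 clauses (columns in the order P, Q, R):
  F F F  ✗ fails (P ∨ R)
  F F T  ✓ satisfies all
  F T F  ✗ fails (P ∨ R ∨ ¬Q)
  F T T  ✓ satisfies all
  T F F  ✗ fails (Q ∨ ¬P ∨ R)
  T F T  ✗ fails (¬R ∨ Q ∨ ¬P)
  T T F  ✗ fails (¬Q ∨ R ∨ ¬P)
  T T T  ✓ satisfies all
3 of the 8 rows are models.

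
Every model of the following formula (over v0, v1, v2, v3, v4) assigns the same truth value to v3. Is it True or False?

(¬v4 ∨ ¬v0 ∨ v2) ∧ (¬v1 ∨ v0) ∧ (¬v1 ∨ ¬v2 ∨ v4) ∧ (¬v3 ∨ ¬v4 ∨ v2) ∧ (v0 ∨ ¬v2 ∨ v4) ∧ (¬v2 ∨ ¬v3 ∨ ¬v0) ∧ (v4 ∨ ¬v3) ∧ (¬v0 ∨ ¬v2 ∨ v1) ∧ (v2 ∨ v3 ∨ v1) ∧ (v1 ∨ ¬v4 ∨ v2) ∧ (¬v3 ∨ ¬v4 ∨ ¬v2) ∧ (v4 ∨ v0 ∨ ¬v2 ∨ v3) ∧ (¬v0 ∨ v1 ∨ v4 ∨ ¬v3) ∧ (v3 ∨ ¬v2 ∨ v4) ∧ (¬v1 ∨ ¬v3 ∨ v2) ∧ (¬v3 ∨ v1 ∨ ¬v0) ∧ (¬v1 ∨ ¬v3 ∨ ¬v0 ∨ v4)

False

Suppose v3 = True.
The clause (v4) is unit, so v4 = True.
The clause (v2) is unit, so v2 = True.
Now (¬v2) is unsatisfied and unit — conflict.
So every satisfying assignment has v3 = False.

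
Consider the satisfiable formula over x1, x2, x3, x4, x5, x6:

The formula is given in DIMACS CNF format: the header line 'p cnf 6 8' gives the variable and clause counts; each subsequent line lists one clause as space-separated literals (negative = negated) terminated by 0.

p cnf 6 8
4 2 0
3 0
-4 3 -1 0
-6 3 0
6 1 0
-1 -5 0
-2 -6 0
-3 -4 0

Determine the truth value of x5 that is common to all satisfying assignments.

False

Suppose x5 = True.
(x3) alone gives x3 = True.
(¬x1) alone gives x1 = False.
(x6) alone gives x6 = True.
(¬x2) alone gives x2 = False.
(x4) alone gives x4 = True.
But (¬x4) is also a unit clause — contradiction.
So every satisfying assignment has x5 = False.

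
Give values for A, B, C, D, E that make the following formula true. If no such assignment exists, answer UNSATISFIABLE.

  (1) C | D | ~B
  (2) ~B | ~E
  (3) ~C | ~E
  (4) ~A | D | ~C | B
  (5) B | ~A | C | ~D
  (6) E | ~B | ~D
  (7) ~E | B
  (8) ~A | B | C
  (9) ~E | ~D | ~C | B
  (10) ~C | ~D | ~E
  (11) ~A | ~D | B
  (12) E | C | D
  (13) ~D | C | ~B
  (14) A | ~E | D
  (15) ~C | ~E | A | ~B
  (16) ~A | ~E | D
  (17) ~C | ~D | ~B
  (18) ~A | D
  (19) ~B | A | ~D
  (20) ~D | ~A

Branch on B: set B = 0.
(~E) alone gives E = 0.
Branch on A: set A = 0.
Branch on C: set C = 1.
All clauses hold; D can take either value.

A=0; B=0; C=1; D=1; E=0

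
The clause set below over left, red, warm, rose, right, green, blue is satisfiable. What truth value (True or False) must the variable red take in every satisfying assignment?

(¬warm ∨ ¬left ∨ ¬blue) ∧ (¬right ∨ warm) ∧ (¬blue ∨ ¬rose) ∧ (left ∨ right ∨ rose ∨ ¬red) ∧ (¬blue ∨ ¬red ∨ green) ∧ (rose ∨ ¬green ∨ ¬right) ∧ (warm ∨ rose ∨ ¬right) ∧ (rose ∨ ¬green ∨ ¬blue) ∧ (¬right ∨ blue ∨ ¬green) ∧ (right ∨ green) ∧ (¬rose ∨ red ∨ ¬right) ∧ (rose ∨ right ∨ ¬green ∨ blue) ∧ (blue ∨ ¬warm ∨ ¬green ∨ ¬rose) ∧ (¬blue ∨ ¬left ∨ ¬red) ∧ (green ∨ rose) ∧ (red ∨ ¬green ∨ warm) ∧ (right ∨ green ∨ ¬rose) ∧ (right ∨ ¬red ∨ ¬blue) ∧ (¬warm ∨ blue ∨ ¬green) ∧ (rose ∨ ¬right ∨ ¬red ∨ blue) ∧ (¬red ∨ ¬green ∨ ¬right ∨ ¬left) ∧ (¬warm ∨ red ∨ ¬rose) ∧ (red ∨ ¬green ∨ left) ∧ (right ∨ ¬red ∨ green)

Suppose red = False.
Case right = False:
(green) alone gives green = True.
(warm) alone gives warm = True.
(blue) alone gives blue = True.
(¬left) alone gives left = False.
Now (left) is unsatisfied and unit — conflict.
That branch fails; take right = True instead.
(warm) alone gives warm = True.
(¬rose) alone gives rose = False.
(¬green) alone gives green = False.
Now (green) is unsatisfied and unit — conflict.
Both values of right lead to a conflict.
So every satisfying assignment has red = True.

True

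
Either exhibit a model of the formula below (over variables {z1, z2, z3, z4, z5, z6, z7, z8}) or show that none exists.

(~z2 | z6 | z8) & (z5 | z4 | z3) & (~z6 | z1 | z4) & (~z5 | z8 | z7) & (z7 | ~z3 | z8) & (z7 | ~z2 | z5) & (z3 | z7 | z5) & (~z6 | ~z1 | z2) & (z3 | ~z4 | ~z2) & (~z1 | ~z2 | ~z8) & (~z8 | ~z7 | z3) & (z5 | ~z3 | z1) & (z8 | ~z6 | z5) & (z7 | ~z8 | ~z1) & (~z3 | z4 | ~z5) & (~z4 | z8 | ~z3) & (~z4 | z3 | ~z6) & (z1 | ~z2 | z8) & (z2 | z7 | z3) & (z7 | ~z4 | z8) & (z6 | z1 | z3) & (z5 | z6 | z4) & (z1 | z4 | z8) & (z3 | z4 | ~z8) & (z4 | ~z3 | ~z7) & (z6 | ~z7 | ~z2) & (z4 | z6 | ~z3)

Branch on z2: set z2 = 1.
Branch on z6: set z6 = 1.
Branch on z1: set z1 = 0.
From the singleton clause (z4), z4 = 1.
From the singleton clause (z3), z3 = 1.
From the singleton clause (z5), z5 = 1.
From the singleton clause (z8), z8 = 1.
All clauses hold; z7 can take either value.

z1: 0,  z2: 1,  z3: 1,  z4: 1,  z5: 1,  z6: 1,  z7: 1,  z8: 1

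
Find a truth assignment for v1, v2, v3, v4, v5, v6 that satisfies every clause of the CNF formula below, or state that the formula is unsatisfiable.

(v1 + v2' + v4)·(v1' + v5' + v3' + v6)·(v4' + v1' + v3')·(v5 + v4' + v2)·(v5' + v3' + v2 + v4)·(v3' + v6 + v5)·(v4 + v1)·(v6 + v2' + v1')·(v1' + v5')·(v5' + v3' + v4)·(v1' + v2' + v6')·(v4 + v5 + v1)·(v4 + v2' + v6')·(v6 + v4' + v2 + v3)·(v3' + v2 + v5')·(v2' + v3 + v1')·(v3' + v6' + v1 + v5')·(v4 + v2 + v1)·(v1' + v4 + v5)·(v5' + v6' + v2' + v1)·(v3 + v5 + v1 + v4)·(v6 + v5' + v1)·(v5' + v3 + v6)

Branch on v4: set v4 = 1.
Branch on v1: set v1 = 0.
Branch on v5: set v5 = 1.
The clause (v6) is unit, so v6 = 1.
The clause (v3') is unit, so v3 = 0.
The clause (v2') is unit, so v2 = 0.
This assignment satisfies each clause.

v1: 0,  v2: 0,  v3: 0,  v4: 1,  v5: 1,  v6: 1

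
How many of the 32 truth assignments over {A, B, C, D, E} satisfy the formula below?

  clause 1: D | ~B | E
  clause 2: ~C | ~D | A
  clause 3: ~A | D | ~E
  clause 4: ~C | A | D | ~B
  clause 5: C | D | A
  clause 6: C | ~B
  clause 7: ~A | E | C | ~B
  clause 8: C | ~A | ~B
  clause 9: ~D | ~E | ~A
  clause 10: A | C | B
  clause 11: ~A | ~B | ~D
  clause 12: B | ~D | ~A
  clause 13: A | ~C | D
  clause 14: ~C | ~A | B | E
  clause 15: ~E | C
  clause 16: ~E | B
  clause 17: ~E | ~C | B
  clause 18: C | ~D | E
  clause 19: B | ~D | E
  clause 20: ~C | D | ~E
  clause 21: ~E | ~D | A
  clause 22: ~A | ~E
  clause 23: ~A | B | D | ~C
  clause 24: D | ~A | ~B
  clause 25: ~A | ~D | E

There are 2^5 = 32 truth assignments over (A, B, C, D, E).
Split on B. With B = 1, the clauses containing B are satisfied and ~B drops from the rest; 0 of the 2^4 = 16 assignments to the other variables satisfy what remains.
With B = 0, by the same count on the reduced clause set, 1 assignment works.
(One model: A=T, B=F, C=F, D=F, E=F.)
Total: 0 + 1 = 1.

1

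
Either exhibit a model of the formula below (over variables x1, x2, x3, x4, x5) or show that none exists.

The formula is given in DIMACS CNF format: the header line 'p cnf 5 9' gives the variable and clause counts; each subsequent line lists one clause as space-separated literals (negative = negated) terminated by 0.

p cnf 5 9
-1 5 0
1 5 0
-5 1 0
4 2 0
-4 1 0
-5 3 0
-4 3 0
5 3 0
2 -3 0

x1: True; x2: True; x3: True; x4: True; x5: True

Branch on x1: set x1 = True.
(x5) alone gives x5 = True.
(x3) alone gives x3 = True.
(x2) alone gives x2 = True.
No clause remains; x4 is free.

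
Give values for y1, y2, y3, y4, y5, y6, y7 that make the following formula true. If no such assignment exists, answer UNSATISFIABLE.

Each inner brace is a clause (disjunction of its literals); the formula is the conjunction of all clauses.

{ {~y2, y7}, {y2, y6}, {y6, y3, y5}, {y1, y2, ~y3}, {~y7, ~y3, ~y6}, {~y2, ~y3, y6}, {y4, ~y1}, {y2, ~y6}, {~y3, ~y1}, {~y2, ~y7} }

UNSATISFIABLE

Suppose y2 = 0.
From the singleton clause (y6), y6 = 1.
Now (~y6) is unsatisfied and unit — conflict.
That branch fails; take y2 = 1 instead.
From the singleton clause (y7), y7 = 1.
Now (~y7) is unsatisfied and unit — conflict.
Both values of y2 lead to a conflict.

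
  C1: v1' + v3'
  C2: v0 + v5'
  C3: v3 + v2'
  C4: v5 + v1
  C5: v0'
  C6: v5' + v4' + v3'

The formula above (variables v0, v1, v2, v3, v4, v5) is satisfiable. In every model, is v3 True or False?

False

Suppose v3 = 1.
Unit clause (v1') forces v1 = 0.
Unit clause (v5) forces v5 = 1.
Unit clause (v0) forces v0 = 1.
Now (v0') is unsatisfied and unit — conflict.
So every satisfying assignment has v3 = False.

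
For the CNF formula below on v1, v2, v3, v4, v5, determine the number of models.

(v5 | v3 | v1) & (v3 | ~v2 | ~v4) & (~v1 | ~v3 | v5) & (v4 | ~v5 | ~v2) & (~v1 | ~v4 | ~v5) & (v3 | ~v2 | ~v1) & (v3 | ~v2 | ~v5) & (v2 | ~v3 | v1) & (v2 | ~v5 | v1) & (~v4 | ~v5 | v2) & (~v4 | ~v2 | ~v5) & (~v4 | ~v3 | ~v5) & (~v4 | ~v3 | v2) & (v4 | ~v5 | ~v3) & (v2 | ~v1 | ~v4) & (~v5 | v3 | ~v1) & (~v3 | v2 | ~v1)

There are 2^5 = 32 truth assignments over (v1, v2, v3, v4, v5).
Split on v2. With v2 = 1, the clauses containing v2 are satisfied and ~v2 drops from the rest; 2 of the 2^4 = 16 assignments to the other variables satisfy what remains.
With v2 = 0, by the same count on the reduced clause set, 1 assignment works.
Total: 2 + 1 = 3.

3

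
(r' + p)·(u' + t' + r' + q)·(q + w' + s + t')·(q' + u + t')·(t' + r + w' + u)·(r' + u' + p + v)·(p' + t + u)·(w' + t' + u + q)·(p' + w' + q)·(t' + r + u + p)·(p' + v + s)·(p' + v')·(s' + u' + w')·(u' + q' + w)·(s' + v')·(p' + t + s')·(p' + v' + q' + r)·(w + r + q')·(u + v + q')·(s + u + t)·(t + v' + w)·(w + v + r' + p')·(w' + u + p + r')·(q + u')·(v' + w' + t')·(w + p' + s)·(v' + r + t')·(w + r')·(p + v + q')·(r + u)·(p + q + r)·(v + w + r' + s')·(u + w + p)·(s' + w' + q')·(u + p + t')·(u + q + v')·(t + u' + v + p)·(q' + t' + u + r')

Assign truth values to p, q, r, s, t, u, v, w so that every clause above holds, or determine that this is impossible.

Branch on r: set r = 0.
Unit clause (u) forces u = 1.
Unit clause (q) forces q = 1.
Unit clause (w) forces w = 1.
Unit clause (s') forces s = 0.
Branch on p: set p = 0.
Unit clause (v) forces v = 1.
Unit clause (t') forces t = 0.
All clauses are satisfied.

p: 0; q: 1; r: 0; s: 0; t: 0; u: 1; v: 1; w: 1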